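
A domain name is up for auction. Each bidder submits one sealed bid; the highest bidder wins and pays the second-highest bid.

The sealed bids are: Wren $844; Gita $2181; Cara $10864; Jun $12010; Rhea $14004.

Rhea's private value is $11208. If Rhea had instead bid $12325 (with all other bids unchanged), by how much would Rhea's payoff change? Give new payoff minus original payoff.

$0

The highest bid among the other bidders is $12010; Rhea's bid doesn't change that.
Original bid $14004: Rhea is highest, pays the top rival bid $12010; payoff $11208 − $12010 = −$802.
Alternative bid $12325: Rhea is highest, pays the top rival bid $12010; payoff $11208 − $12010 = −$802.
Change in payoff = −$802 − (−$802) = $0.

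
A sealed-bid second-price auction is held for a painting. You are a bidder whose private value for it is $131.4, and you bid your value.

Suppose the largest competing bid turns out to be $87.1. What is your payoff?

Your bid $131.4 exceeds the highest competing bid $87.1, so you win.
In a second-price auction the winner pays the second-highest bid, $87.1.
Payoff = value − price = $131.4 − $87.1 = $44.3.

$44.3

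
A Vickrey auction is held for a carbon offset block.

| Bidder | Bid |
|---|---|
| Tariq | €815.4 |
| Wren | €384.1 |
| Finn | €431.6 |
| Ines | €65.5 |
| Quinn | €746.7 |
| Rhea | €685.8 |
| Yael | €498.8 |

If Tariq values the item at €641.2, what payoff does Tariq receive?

−€105.5

Highest bid: Tariq at €815.4, so Tariq wins.
Second-highest bid: Quinn at €746.7 — that is the price the winner pays.
Tariq's payoff = value − price = €641.2 − €746.7 = −€105.5.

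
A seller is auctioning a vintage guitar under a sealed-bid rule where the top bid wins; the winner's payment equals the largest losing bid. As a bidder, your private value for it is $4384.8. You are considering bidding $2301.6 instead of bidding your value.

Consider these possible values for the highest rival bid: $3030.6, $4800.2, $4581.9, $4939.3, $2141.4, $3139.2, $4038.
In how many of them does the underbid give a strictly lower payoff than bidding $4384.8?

3

The deviation hurts exactly when the highest competing bid lies strictly between $2301.6 and $4384.8 — underbidding then forfeits a profitable win.
$3030.6: inside the interval → strictly worse (loss $1354.2).
$4800.2: above both → same outcome either way.
$4581.9: above both → same outcome either way.
$4939.3: above both → same outcome either way.
$2141.4: below both → same outcome either way.
$3139.2: inside the interval → strictly worse (loss $1245.6).
$4038: inside the interval → strictly worse (loss $346.8).
Count: 3.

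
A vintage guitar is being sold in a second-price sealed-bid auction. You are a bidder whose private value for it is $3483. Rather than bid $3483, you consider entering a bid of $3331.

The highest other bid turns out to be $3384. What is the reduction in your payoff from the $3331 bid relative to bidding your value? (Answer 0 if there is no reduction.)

$99

Bidding your value $3483: you win (since $3483 > $3384) and pay $3384. Payoff $99.
Bidding $3331: you lose. Payoff $0.
The competing bid $3384 lies between your shaded bid and your value, so underbidding forfeits an item you could have won at a profitable price.
Loss from deviating = $99 − ($0) = $99.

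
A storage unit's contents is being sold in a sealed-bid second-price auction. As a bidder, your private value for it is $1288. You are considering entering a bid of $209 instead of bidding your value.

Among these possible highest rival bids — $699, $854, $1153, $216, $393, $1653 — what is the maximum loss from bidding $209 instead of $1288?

$699: truthful gives $589, deviation gives $0 → loss $589.
$854: truthful gives $434, deviation gives $0 → loss $434.
$1153: truthful gives $135, deviation gives $0 → loss $135.
$216: truthful gives $1072, deviation gives $0 → loss $1072.
$393: truthful gives $895, deviation gives $0 → loss $895.
$1653: same outcome either way → loss $0.
Maximum loss: $1072.

$1072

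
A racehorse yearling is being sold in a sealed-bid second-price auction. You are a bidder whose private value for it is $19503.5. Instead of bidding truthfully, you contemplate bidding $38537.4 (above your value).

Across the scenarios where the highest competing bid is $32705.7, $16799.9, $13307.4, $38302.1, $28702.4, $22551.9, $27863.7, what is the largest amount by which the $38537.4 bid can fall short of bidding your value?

$18798.6

$32705.7: truthful gives $0, deviation gives −$13202.2 → loss $13202.2.
$16799.9: same outcome either way → loss $0.
$13307.4: same outcome either way → loss $0.
$38302.1: truthful gives $0, deviation gives −$18798.6 → loss $18798.6.
$28702.4: truthful gives $0, deviation gives −$9198.9 → loss $9198.9.
$22551.9: truthful gives $0, deviation gives −$3048.4 → loss $3048.4.
$27863.7: truthful gives $0, deviation gives −$8360.2 → loss $8360.2.
Maximum loss: $18798.6.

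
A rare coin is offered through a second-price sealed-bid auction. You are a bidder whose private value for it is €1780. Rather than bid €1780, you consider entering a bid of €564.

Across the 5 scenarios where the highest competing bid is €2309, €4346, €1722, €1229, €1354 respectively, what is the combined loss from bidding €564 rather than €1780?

The deviation costs you only when the competing bid falls strictly between €564 and €1780; elsewhere both bids give the same outcome.
€2309: outcomes coincide → loss €0.
€4346: outcomes coincide → loss €0.
€1722: truthful payoff €58, deviation payoff €0 → loss €58.
€1229: truthful payoff €551, deviation payoff €0 → loss €551.
€1354: truthful payoff €426, deviation payoff €0 → loss €426.
Total loss = €58 + €551 + €426 = €1035.
In a second-price auction your bid sets only whether you win, not what you pay, so bidding your true value is weakly dominant.

€1035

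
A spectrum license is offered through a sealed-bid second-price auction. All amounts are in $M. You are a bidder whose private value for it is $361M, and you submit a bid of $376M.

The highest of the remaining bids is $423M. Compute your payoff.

$0M

Your bid $376M is below the highest competing bid $423M, so you lose.
A losing bidder pays nothing and receives nothing: payoff = $0M.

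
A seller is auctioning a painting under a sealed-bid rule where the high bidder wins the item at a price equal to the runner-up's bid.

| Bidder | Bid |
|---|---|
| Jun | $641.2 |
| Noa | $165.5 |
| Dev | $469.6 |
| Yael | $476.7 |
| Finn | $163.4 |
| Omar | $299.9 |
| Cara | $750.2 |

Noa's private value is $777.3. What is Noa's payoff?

Highest bid: Cara at $750.2, so Cara wins.
Second-highest bid: Jun at $641.2 — that is the price the winner pays.
Noa did not win, so Noa pays nothing and receives nothing: payoff $0.

$0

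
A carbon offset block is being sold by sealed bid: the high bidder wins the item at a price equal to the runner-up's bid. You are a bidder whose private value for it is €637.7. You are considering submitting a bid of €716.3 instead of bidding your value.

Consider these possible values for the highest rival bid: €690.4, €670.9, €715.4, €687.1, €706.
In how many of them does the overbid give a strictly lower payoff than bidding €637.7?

The deviation hurts exactly when the highest competing bid lies strictly between €637.7 and €716.3 — overbidding then wins at a price above your value.
€690.4: inside the interval → strictly worse (loss €52.7).
€670.9: inside the interval → strictly worse (loss €33.2).
€715.4: inside the interval → strictly worse (loss €77.7).
€687.1: inside the interval → strictly worse (loss €49.4).
€706: inside the interval → strictly worse (loss €68.3).
Count: 5.

5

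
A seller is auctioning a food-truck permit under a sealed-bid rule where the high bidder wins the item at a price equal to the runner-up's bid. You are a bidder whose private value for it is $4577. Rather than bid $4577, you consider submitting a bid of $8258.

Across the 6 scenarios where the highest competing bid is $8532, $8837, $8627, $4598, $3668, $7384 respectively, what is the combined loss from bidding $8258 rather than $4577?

$2828

The deviation costs you only when the competing bid falls strictly between $4577 and $8258; elsewhere both bids give the same outcome.
$8532: outcomes coincide → loss $0.
$8837: outcomes coincide → loss $0.
$8627: outcomes coincide → loss $0.
$4598: truthful payoff $0, deviation payoff −$21 → loss $21.
$3668: outcomes coincide → loss $0.
$7384: truthful payoff $0, deviation payoff −$2807 → loss $2807.
Total loss = $21 + $2807 = $2828.
Because the price is fixed by the runner-up's bid, deviating from your value can only change a good outcome into a bad one — never the reverse.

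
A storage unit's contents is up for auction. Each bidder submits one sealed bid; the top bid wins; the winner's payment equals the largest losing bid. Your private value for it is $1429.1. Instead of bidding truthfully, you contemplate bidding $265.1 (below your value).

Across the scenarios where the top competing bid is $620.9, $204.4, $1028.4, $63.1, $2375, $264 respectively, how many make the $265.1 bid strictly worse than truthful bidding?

The deviation hurts exactly when the highest competing bid lies strictly between $265.1 and $1429.1 — underbidding then forfeits a profitable win.
$620.9: inside the interval → strictly worse (loss $808.2).
$204.4: below both → same outcome either way.
$1028.4: inside the interval → strictly worse (loss $400.7).
$63.1: below both → same outcome either way.
$2375: above both → same outcome either way.
$264: below both → same outcome either way.
Count: 2.

2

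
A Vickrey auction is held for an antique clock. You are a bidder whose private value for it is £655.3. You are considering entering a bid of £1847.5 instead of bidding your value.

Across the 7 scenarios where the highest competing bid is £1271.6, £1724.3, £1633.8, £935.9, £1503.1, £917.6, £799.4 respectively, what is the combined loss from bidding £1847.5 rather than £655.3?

£4198.6

The deviation costs you only when the competing bid falls strictly between £655.3 and £1847.5; elsewhere both bids give the same outcome.
£1271.6: truthful payoff £0, deviation payoff −£616.3 → loss £616.3.
£1724.3: truthful payoff £0, deviation payoff −£1069 → loss £1069.
£1633.8: truthful payoff £0, deviation payoff −£978.5 → loss £978.5.
£935.9: truthful payoff £0, deviation payoff −£280.6 → loss £280.6.
£1503.1: truthful payoff £0, deviation payoff −£847.8 → loss £847.8.
£917.6: truthful payoff £0, deviation payoff −£262.3 → loss £262.3.
£799.4: truthful payoff £0, deviation payoff −£144.1 → loss £144.1.
Total loss = £616.3 + £1069 + £978.5 + £280.6 + £847.8 + £262.3 + £144.1 = £4198.6.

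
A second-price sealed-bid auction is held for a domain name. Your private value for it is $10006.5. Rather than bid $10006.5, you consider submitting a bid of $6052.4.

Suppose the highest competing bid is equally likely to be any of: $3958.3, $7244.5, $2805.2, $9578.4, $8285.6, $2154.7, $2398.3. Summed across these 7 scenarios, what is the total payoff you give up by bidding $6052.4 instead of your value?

$4911

The deviation costs you only when the competing bid falls strictly between $6052.4 and $10006.5; elsewhere both bids give the same outcome.
$3958.3: outcomes coincide → loss $0.
$7244.5: truthful payoff $2762, deviation payoff $0 → loss $2762.
$2805.2: outcomes coincide → loss $0.
$9578.4: truthful payoff $428.1, deviation payoff $0 → loss $428.1.
$8285.6: truthful payoff $1720.9, deviation payoff $0 → loss $1720.9.
$2154.7: outcomes coincide → loss $0.
$2398.3: outcomes coincide → loss $0.
Total loss = $2762 + $428.1 + $1720.9 = $4911.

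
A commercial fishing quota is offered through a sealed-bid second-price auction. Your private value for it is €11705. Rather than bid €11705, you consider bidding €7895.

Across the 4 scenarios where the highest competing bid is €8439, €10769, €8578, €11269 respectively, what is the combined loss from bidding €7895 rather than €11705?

The deviation costs you only when the competing bid falls strictly between €7895 and €11705; elsewhere both bids give the same outcome.
€8439: truthful payoff €3266, deviation payoff €0 → loss €3266.
€10769: truthful payoff €936, deviation payoff €0 → loss €936.
€8578: truthful payoff €3127, deviation payoff €0 → loss €3127.
€11269: truthful payoff €436, deviation payoff €0 → loss €436.
Total loss = €3266 + €936 + €3127 + €436 = €7765.

€7765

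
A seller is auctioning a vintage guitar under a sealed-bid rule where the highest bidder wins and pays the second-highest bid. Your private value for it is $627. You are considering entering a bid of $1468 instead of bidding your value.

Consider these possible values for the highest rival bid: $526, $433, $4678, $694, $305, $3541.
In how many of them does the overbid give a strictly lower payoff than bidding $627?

The deviation hurts exactly when the highest competing bid lies strictly between $627 and $1468 — overbidding then wins at a price above your value.
$526: below both → same outcome either way.
$433: below both → same outcome either way.
$4678: above both → same outcome either way.
$694: inside the interval → strictly worse (loss $67).
$305: below both → same outcome either way.
$3541: above both → same outcome either way.
Count: 1.

1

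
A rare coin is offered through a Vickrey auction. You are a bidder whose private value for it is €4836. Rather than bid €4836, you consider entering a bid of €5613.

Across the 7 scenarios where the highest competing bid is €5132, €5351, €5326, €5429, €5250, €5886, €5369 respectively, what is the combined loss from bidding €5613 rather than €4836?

€2841

The deviation costs you only when the competing bid falls strictly between €4836 and €5613; elsewhere both bids give the same outcome.
€5132: truthful payoff €0, deviation payoff −€296 → loss €296.
€5351: truthful payoff €0, deviation payoff −€515 → loss €515.
€5326: truthful payoff €0, deviation payoff −€490 → loss €490.
€5429: truthful payoff €0, deviation payoff −€593 → loss €593.
€5250: truthful payoff €0, deviation payoff −€414 → loss €414.
€5886: outcomes coincide → loss €0.
€5369: truthful payoff €0, deviation payoff −€533 → loss €533.
Total loss = €296 + €515 + €490 + €593 + €414 + €533 = €2841.
In a second-price auction your bid sets only whether you win, not what you pay, so bidding your true value is weakly dominant.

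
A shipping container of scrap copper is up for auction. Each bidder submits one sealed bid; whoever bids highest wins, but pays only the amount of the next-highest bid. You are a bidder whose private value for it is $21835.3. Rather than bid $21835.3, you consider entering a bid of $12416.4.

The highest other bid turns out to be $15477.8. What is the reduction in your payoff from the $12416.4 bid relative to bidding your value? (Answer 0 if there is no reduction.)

$6357.5

Bidding your value $21835.3: you win (since $21835.3 > $15477.8) and pay $15477.8. Payoff $6357.5.
Bidding $12416.4: you lose. Payoff $0.
The competing bid $15477.8 lies between your shaded bid and your value, so underbidding forfeits an item you could have won at a profitable price.
Loss from deviating = $6357.5 − ($0) = $6357.5.
In a second-price auction your bid sets only whether you win, not what you pay, so bidding your true value is weakly dominant.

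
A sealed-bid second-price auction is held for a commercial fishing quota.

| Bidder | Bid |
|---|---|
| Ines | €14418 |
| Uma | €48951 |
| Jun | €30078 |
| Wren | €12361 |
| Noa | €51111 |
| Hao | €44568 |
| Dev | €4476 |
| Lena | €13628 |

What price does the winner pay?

€48951

Highest bid: Noa at €51111, so Noa wins.
Second-highest bid: Uma at €48951 — that is the price the winner pays.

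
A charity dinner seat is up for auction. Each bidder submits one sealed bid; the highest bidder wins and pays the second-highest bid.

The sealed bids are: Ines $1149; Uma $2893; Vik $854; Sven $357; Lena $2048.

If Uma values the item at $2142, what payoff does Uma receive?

Highest bid: Uma at $2893, so Uma wins.
Second-highest bid: Lena at $2048 — that is the price the winner pays.
Uma's payoff = value − price = $2142 − $2048 = $94.

$94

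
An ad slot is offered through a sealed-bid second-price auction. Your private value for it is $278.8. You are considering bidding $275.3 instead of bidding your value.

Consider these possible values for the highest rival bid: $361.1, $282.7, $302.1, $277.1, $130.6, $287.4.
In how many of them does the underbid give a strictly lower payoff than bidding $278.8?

1

The deviation hurts exactly when the highest competing bid lies strictly between $275.3 and $278.8 — underbidding then forfeits a profitable win.
$361.1: above both → same outcome either way.
$282.7: above both → same outcome either way.
$302.1: above both → same outcome either way.
$277.1: inside the interval → strictly worse (loss $1.7).
$130.6: below both → same outcome either way.
$287.4: above both → same outcome either way.
Count: 1.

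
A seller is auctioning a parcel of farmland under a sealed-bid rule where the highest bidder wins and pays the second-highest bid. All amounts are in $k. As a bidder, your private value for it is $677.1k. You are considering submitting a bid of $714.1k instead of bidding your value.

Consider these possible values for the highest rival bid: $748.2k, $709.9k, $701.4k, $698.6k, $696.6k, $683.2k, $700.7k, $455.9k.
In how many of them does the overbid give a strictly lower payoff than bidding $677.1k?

6

The deviation hurts exactly when the highest competing bid lies strictly between $677.1k and $714.1k — overbidding then wins at a price above your value.
$748.2k: above both → same outcome either way.
$709.9k: inside the interval → strictly worse (loss $32.8k).
$701.4k: inside the interval → strictly worse (loss $24.3k).
$698.6k: inside the interval → strictly worse (loss $21.5k).
$696.6k: inside the interval → strictly worse (loss $19.5k).
$683.2k: inside the interval → strictly worse (loss $6.1k).
$700.7k: inside the interval → strictly worse (loss $23.6k).
$455.9k: below both → same outcome either way.
Count: 6.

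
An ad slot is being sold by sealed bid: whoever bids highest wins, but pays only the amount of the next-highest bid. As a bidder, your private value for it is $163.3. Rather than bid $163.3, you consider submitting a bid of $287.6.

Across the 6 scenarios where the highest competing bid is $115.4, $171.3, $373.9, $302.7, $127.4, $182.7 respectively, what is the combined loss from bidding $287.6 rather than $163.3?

$27.4

The deviation costs you only when the competing bid falls strictly between $163.3 and $287.6; elsewhere both bids give the same outcome.
$115.4: outcomes coincide → loss $0.
$171.3: truthful payoff $0, deviation payoff −$8 → loss $8.
$373.9: outcomes coincide → loss $0.
$302.7: outcomes coincide → loss $0.
$127.4: outcomes coincide → loss $0.
$182.7: truthful payoff $0, deviation payoff −$19.4 → loss $19.4.
Total loss = $8 + $19.4 = $27.4.
Truthful bidding weakly dominates here: raising your bid can only win items priced above your value, and lowering it can only forfeit items priced below.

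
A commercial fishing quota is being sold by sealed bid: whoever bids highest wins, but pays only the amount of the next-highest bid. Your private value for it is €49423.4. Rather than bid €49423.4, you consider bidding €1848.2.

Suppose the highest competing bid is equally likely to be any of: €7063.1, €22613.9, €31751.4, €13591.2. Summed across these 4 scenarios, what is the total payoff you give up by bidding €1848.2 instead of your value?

€122674

The deviation costs you only when the competing bid falls strictly between €1848.2 and €49423.4; elsewhere both bids give the same outcome.
€7063.1: truthful payoff €42360.3, deviation payoff €0 → loss €42360.3.
€22613.9: truthful payoff €26809.5, deviation payoff €0 → loss €26809.5.
€31751.4: truthful payoff €17672, deviation payoff €0 → loss €17672.
€13591.2: truthful payoff €35832.2, deviation payoff €0 → loss €35832.2.
Total loss = €42360.3 + €26809.5 + €17672 + €35832.2 = €122674.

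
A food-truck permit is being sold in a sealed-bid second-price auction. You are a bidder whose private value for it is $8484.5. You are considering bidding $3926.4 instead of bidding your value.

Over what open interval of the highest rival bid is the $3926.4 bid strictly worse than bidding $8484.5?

If the competing bid is below $3926.4, both bids win at the same price — no difference.
If it is above $8484.5, both bids lose — no difference.
If it lies strictly between $3926.4 and $8484.5, bidding your value wins at a price below your value (positive payoff) while bidding $3926.4 loses (payoff 0).
So the deviation strictly hurts on the open interval ($3926.4, $8484.5).

($3926.4, $8484.5)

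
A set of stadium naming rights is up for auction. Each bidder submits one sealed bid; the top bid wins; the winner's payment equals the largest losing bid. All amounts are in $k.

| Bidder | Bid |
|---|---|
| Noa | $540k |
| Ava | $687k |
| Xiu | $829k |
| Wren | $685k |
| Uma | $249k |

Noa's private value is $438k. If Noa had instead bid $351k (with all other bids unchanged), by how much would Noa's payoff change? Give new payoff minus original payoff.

The highest bid among the other bidders is $829k; Noa's bid doesn't change that.
Original bid $540k: Noa is not highest (top rival bid is $829k); payoff $0k.
Alternative bid $351k: Noa is not highest (top rival bid is $829k); payoff $0k.
Change in payoff = $0k − ($0k) = $0k.

$0k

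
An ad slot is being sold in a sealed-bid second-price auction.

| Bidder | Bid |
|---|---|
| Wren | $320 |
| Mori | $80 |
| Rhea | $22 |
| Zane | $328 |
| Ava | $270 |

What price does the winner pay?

$320

Highest bid: Zane at $328, so Zane wins.
Second-highest bid: Wren at $320 — that is the price the winner pays.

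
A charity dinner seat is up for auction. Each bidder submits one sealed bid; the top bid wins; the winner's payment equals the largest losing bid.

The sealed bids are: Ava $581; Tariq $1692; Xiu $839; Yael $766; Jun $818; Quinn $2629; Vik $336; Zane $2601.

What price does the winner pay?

$2601

Highest bid: Quinn at $2629, so Quinn wins.
Second-highest bid: Zane at $2601 — that is the price the winner pays.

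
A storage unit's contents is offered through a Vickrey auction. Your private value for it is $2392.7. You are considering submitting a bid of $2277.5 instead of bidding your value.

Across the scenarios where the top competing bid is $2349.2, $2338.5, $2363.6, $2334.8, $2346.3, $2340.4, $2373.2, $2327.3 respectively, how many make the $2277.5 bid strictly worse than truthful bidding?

8

The deviation hurts exactly when the highest competing bid lies strictly between $2277.5 and $2392.7 — underbidding then forfeits a profitable win.
$2349.2: inside the interval → strictly worse (loss $43.5).
$2338.5: inside the interval → strictly worse (loss $54.2).
$2363.6: inside the interval → strictly worse (loss $29.1).
$2334.8: inside the interval → strictly worse (loss $57.9).
$2346.3: inside the interval → strictly worse (loss $46.4).
$2340.4: inside the interval → strictly worse (loss $52.3).
$2373.2: inside the interval → strictly worse (loss $19.5).
$2327.3: inside the interval → strictly worse (loss $65.4).
Count: 8.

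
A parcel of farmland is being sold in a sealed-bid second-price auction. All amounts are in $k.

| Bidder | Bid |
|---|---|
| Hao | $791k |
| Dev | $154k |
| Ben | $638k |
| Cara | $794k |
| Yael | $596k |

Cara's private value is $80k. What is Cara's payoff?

Highest bid: Cara at $794k, so Cara wins.
Second-highest bid: Hao at $791k — that is the price the winner pays.
Cara's payoff = value − price = $80k − $791k = −$711k.

−$711k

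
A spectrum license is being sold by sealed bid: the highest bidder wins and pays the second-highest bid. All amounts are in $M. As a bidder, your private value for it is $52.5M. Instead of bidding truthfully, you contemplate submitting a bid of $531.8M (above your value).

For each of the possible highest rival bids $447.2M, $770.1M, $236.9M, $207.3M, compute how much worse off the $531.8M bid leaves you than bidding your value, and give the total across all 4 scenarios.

$733.9M

The deviation costs you only when the competing bid falls strictly between $52.5M and $531.8M; elsewhere both bids give the same outcome.
$447.2M: truthful payoff $0M, deviation payoff −$394.7M → loss $394.7M.
$770.1M: outcomes coincide → loss $0M.
$236.9M: truthful payoff $0M, deviation payoff −$184.4M → loss $184.4M.
$207.3M: truthful payoff $0M, deviation payoff −$154.8M → loss $154.8M.
Total loss = $394.7M + $184.4M + $154.8M = $733.9M.
Truthful bidding weakly dominates here: raising your bid can only win items priced above your value, and lowering it can only forfeit items priced below.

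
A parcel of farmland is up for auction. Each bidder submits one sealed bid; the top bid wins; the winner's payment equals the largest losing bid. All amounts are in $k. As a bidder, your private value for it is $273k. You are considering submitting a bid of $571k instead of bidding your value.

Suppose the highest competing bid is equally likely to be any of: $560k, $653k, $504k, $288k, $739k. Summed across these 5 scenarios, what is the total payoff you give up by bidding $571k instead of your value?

The deviation costs you only when the competing bid falls strictly between $273k and $571k; elsewhere both bids give the same outcome.
$560k: truthful payoff $0k, deviation payoff −$287k → loss $287k.
$653k: outcomes coincide → loss $0k.
$504k: truthful payoff $0k, deviation payoff −$231k → loss $231k.
$288k: truthful payoff $0k, deviation payoff −$15k → loss $15k.
$739k: outcomes coincide → loss $0k.
Total loss = $287k + $231k + $15k = $533k.

$533k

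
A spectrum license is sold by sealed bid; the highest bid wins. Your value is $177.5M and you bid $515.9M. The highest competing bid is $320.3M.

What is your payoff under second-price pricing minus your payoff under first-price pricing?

$195.6M

You have the highest bid, so you win under either rule.
Second-price: pay $320.3M → payoff −$142.8M.
First-price: pay your own bid $515.9M → payoff −$338.4M.
Difference = −$142.8M − (−$338.4M) = $195.6M.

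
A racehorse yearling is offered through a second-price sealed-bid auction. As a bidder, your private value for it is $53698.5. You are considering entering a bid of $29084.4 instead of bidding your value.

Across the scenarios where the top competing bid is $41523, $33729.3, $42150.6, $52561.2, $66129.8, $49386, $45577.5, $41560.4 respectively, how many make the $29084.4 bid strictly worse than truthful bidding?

The deviation hurts exactly when the highest competing bid lies strictly between $29084.4 and $53698.5 — underbidding then forfeits a profitable win.
$41523: inside the interval → strictly worse (loss $12175.5).
$33729.3: inside the interval → strictly worse (loss $19969.2).
$42150.6: inside the interval → strictly worse (loss $11547.9).
$52561.2: inside the interval → strictly worse (loss $1137.3).
$66129.8: above both → same outcome either way.
$49386: inside the interval → strictly worse (loss $4312.5).
$45577.5: inside the interval → strictly worse (loss $8121).
$41560.4: inside the interval → strictly worse (loss $12138.1).
Count: 7.

7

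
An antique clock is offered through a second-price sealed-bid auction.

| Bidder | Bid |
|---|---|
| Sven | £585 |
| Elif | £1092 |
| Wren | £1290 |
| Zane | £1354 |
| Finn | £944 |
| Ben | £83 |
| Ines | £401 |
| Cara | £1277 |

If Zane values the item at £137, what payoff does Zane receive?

−£1153

Highest bid: Zane at £1354, so Zane wins.
Second-highest bid: Wren at £1290 — that is the price the winner pays.
Zane's payoff = value − price = £137 − £1290 = −£1153.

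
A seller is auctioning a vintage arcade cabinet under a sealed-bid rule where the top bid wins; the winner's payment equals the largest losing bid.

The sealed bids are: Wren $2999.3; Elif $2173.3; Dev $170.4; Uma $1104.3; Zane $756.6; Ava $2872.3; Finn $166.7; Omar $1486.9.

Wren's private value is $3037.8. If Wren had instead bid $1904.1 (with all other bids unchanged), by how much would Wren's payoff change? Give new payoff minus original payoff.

−$165.5

The highest bid among the other bidders is $2872.3; Wren's bid doesn't change that.
Original bid $2999.3: Wren is highest, pays the top rival bid $2872.3; payoff $3037.8 − $2872.3 = $165.5.
Alternative bid $1904.1: Wren is not highest (top rival bid is $2872.3); payoff $0.
Change in payoff = $0 − ($165.5) = −$165.5.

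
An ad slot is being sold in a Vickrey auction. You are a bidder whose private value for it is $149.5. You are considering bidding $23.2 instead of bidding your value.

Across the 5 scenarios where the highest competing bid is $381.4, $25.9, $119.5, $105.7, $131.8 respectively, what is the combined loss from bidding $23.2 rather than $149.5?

$215.1

The deviation costs you only when the competing bid falls strictly between $23.2 and $149.5; elsewhere both bids give the same outcome.
$381.4: outcomes coincide → loss $0.
$25.9: truthful payoff $123.6, deviation payoff $0 → loss $123.6.
$119.5: truthful payoff $30, deviation payoff $0 → loss $30.
$105.7: truthful payoff $43.8, deviation payoff $0 → loss $43.8.
$131.8: truthful payoff $17.7, deviation payoff $0 → loss $17.7.
Total loss = $123.6 + $30 + $43.8 + $17.7 = $215.1.
Because the price is fixed by the runner-up's bid, deviating from your value can only change a good outcome into a bad one — never the reverse.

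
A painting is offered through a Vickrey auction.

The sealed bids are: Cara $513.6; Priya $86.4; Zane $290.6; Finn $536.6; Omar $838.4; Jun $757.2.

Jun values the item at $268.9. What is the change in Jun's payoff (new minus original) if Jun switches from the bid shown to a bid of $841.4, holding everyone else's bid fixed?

The highest bid among the other bidders is $838.4; Jun's bid doesn't change that.
Original bid $757.2: Jun is not highest (top rival bid is $838.4); payoff $0.
Alternative bid $841.4: Jun is highest, pays the top rival bid $838.4; payoff $268.9 − $838.4 = −$569.5.
Change in payoff = −$569.5 − ($0) = −$569.5.

−$569.5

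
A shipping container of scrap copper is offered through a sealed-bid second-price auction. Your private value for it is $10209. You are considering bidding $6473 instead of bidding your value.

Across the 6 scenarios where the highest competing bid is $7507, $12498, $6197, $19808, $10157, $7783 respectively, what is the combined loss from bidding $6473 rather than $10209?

$5180

The deviation costs you only when the competing bid falls strictly between $6473 and $10209; elsewhere both bids give the same outcome.
$7507: truthful payoff $2702, deviation payoff $0 → loss $2702.
$12498: outcomes coincide → loss $0.
$6197: outcomes coincide → loss $0.
$19808: outcomes coincide → loss $0.
$10157: truthful payoff $52, deviation payoff $0 → loss $52.
$7783: truthful payoff $2426, deviation payoff $0 → loss $2426.
Total loss = $2702 + $52 + $2426 = $5180.
Truthful bidding weakly dominates here: raising your bid can only win items priced above your value, and lowering it can only forfeit items priced below.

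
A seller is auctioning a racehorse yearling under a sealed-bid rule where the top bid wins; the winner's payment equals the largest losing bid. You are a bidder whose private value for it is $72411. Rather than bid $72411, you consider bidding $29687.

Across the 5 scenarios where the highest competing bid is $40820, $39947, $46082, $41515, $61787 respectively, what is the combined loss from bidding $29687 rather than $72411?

The deviation costs you only when the competing bid falls strictly between $29687 and $72411; elsewhere both bids give the same outcome.
$40820: truthful payoff $31591, deviation payoff $0 → loss $31591.
$39947: truthful payoff $32464, deviation payoff $0 → loss $32464.
$46082: truthful payoff $26329, deviation payoff $0 → loss $26329.
$41515: truthful payoff $30896, deviation payoff $0 → loss $30896.
$61787: truthful payoff $10624, deviation payoff $0 → loss $10624.
Total loss = $31591 + $32464 + $26329 + $30896 + $10624 = $131904.

$131904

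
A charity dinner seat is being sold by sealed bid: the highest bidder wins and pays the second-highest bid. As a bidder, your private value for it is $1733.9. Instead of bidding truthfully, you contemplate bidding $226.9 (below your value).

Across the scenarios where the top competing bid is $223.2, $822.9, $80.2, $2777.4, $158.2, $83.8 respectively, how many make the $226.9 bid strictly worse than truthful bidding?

1

The deviation hurts exactly when the highest competing bid lies strictly between $226.9 and $1733.9 — underbidding then forfeits a profitable win.
$223.2: below both → same outcome either way.
$822.9: inside the interval → strictly worse (loss $911).
$80.2: below both → same outcome either way.
$2777.4: above both → same outcome either way.
$158.2: below both → same outcome either way.
$83.8: below both → same outcome either way.
Count: 1.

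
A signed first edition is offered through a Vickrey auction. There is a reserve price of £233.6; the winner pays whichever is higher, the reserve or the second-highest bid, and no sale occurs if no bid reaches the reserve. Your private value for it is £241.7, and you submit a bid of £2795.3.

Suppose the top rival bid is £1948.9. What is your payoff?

−£1707.2

Your bid £2795.3 is the highest and exceeds the reserve.
Price = max(second-highest bid, reserve) = max(£1948.9, £233.6) = £1948.9.
Payoff = £241.7 − £1948.9 = −£1707.2.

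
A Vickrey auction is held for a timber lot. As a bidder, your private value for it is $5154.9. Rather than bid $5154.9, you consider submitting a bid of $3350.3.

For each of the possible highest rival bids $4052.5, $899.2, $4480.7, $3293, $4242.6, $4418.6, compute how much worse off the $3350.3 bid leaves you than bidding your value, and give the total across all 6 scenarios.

$3425.2

The deviation costs you only when the competing bid falls strictly between $3350.3 and $5154.9; elsewhere both bids give the same outcome.
$4052.5: truthful payoff $1102.4, deviation payoff $0 → loss $1102.4.
$899.2: outcomes coincide → loss $0.
$4480.7: truthful payoff $674.2, deviation payoff $0 → loss $674.2.
$3293: outcomes coincide → loss $0.
$4242.6: truthful payoff $912.3, deviation payoff $0 → loss $912.3.
$4418.6: truthful payoff $736.3, deviation payoff $0 → loss $736.3.
Total loss = $1102.4 + $674.2 + $912.3 + $736.3 = $3425.2.
Because the price is fixed by the runner-up's bid, deviating from your value can only change a good outcome into a bad one — never the reverse.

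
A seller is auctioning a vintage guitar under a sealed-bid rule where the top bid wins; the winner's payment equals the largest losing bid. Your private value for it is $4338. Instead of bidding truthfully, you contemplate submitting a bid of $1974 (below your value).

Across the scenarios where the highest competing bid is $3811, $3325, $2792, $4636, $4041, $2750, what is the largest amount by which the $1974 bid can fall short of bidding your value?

$1588

$3811: truthful gives $527, deviation gives $0 → loss $527.
$3325: truthful gives $1013, deviation gives $0 → loss $1013.
$2792: truthful gives $1546, deviation gives $0 → loss $1546.
$4636: same outcome either way → loss $0.
$4041: truthful gives $297, deviation gives $0 → loss $297.
$2750: truthful gives $1588, deviation gives $0 → loss $1588.
Maximum loss: $1588.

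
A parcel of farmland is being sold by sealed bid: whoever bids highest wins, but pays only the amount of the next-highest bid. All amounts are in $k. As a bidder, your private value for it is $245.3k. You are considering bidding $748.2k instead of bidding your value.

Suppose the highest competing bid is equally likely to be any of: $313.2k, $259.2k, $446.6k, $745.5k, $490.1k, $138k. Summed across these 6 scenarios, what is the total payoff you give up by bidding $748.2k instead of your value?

$1028.1k

The deviation costs you only when the competing bid falls strictly between $245.3k and $748.2k; elsewhere both bids give the same outcome.
$313.2k: truthful payoff $0k, deviation payoff −$67.9k → loss $67.9k.
$259.2k: truthful payoff $0k, deviation payoff −$13.9k → loss $13.9k.
$446.6k: truthful payoff $0k, deviation payoff −$201.3k → loss $201.3k.
$745.5k: truthful payoff $0k, deviation payoff −$500.2k → loss $500.2k.
$490.1k: truthful payoff $0k, deviation payoff −$244.8k → loss $244.8k.
$138k: outcomes coincide → loss $0k.
Total loss = $67.9k + $13.9k + $201.3k + $500.2k + $244.8k = $1028.1k.
Truthful bidding weakly dominates here: raising your bid can only win items priced above your value, and lowering it can only forfeit items priced below.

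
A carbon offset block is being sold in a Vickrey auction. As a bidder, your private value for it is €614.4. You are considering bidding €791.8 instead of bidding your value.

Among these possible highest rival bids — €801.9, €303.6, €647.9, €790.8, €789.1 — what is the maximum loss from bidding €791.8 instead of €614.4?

€801.9: same outcome either way → loss €0.
€303.6: same outcome either way → loss €0.
€647.9: truthful gives €0, deviation gives −€33.5 → loss €33.5.
€790.8: truthful gives €0, deviation gives −€176.4 → loss €176.4.
€789.1: truthful gives €0, deviation gives −€174.7 → loss €174.7.
Maximum loss: €176.4.

€176.4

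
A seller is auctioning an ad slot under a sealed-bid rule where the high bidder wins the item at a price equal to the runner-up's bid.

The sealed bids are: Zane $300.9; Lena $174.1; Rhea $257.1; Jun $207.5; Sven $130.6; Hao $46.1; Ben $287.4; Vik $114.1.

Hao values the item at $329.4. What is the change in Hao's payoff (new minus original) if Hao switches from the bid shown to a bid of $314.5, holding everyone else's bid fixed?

The highest bid among the other bidders is $300.9; Hao's bid doesn't change that.
Original bid $46.1: Hao is not highest (top rival bid is $300.9); payoff $0.
Alternative bid $314.5: Hao is highest, pays the top rival bid $300.9; payoff $329.4 − $300.9 = $28.5.
Change in payoff = $28.5 − ($0) = $28.5.

$28.5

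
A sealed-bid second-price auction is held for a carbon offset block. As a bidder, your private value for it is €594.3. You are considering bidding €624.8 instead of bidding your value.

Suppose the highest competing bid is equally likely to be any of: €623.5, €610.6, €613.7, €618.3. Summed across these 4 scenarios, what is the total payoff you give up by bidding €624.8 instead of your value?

€88.9

The deviation costs you only when the competing bid falls strictly between €594.3 and €624.8; elsewhere both bids give the same outcome.
€623.5: truthful payoff €0, deviation payoff −€29.2 → loss €29.2.
€610.6: truthful payoff €0, deviation payoff −€16.3 → loss €16.3.
€613.7: truthful payoff €0, deviation payoff −€19.4 → loss €19.4.
€618.3: truthful payoff €0, deviation payoff −€24 → loss €24.
Total loss = €29.2 + €16.3 + €19.4 + €24 = €88.9.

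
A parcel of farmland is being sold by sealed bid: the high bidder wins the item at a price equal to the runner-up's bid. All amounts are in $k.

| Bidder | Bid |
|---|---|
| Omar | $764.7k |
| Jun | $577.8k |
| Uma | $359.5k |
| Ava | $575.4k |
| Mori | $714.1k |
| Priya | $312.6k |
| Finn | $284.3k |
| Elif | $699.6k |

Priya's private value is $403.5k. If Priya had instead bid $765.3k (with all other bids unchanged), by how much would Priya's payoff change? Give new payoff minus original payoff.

The highest bid among the other bidders is $764.7k; Priya's bid doesn't change that.
Original bid $312.6k: Priya is not highest (top rival bid is $764.7k); payoff $0k.
Alternative bid $765.3k: Priya is highest, pays the top rival bid $764.7k; payoff $403.5k − $764.7k = −$361.2k.
Change in payoff = −$361.2k − ($0k) = −$361.2k.

−$361.2k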